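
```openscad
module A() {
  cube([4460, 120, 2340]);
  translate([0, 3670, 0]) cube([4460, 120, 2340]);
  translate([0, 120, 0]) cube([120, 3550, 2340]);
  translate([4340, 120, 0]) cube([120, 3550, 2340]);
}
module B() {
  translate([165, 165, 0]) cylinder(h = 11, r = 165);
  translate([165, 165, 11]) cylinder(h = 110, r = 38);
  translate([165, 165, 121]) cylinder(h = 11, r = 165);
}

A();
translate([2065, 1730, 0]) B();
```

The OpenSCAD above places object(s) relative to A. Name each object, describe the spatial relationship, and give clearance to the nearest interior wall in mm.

A is a house frame. B is a spool. The spool sits inside the house frame, centred. The clearance to the nearest interior wall is 1610 mm.

Clearances: x = 1945, y = 1610; minimum 1610 mm.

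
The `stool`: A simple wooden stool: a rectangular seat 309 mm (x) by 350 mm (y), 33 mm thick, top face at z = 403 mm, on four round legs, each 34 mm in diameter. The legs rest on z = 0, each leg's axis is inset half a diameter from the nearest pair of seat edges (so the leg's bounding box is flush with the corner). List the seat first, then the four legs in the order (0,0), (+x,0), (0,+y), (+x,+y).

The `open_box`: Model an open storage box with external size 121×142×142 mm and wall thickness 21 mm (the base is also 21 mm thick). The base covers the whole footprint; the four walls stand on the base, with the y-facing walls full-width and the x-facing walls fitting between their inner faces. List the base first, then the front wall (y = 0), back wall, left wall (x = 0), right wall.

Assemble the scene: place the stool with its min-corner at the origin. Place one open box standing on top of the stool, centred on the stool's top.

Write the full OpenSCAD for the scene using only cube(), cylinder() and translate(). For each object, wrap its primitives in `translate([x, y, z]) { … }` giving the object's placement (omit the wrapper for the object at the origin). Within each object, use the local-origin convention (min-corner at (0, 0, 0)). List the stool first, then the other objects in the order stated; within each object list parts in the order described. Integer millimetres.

translate([0, 0, 370]) cube([309, 350, 33]);
translate([17, 17, 0]) cylinder(h = 370, r = 17);
translate([292, 17, 0]) cylinder(h = 370, r = 17);
translate([17, 333, 0]) cylinder(h = 370, r = 17);
translate([292, 333, 0]) cylinder(h = 370, r = 17);
translate([94, 104, 403]) {
  cube([121, 142, 21]);
  translate([0, 0, 21]) cube([121, 21, 121]);
  translate([0, 121, 21]) cube([121, 21, 121]);
  translate([0, 21, 21]) cube([21, 100, 121]);
  translate([100, 21, 21]) cube([21, 100, 121]);
}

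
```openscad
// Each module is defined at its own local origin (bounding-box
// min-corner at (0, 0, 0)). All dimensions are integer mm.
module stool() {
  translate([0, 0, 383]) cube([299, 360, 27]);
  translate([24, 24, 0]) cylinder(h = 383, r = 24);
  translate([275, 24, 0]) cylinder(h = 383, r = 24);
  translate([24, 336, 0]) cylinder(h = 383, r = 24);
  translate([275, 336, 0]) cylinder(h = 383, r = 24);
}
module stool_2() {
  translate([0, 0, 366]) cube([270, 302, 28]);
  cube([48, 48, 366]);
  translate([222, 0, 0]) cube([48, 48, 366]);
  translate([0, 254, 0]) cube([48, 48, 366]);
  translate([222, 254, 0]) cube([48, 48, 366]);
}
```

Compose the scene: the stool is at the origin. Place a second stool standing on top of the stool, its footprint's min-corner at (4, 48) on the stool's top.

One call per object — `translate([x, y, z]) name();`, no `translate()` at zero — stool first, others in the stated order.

stool();
translate([4, 48, 410]) stool_2();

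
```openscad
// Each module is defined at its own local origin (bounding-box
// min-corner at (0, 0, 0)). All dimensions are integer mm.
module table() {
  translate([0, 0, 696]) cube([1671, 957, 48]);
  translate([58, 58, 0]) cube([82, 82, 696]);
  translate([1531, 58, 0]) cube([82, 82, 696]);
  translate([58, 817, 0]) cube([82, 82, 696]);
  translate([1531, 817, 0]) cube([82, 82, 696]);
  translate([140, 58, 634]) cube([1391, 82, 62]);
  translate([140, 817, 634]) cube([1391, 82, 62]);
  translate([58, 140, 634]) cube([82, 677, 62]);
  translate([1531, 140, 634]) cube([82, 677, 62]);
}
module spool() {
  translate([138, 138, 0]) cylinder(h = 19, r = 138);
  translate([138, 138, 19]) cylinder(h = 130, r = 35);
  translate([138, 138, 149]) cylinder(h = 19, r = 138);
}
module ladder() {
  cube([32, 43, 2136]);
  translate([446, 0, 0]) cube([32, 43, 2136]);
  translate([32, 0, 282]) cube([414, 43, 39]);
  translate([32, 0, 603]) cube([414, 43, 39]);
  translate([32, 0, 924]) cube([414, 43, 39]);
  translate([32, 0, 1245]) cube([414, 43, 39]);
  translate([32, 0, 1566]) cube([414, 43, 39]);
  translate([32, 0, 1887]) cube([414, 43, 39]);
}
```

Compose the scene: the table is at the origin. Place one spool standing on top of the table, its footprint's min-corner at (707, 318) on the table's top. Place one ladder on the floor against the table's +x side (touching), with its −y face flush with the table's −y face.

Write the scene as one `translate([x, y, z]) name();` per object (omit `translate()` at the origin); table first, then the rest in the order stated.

table();
translate([707, 318, 744]) spool();
translate([1671, 0, 0]) ladder();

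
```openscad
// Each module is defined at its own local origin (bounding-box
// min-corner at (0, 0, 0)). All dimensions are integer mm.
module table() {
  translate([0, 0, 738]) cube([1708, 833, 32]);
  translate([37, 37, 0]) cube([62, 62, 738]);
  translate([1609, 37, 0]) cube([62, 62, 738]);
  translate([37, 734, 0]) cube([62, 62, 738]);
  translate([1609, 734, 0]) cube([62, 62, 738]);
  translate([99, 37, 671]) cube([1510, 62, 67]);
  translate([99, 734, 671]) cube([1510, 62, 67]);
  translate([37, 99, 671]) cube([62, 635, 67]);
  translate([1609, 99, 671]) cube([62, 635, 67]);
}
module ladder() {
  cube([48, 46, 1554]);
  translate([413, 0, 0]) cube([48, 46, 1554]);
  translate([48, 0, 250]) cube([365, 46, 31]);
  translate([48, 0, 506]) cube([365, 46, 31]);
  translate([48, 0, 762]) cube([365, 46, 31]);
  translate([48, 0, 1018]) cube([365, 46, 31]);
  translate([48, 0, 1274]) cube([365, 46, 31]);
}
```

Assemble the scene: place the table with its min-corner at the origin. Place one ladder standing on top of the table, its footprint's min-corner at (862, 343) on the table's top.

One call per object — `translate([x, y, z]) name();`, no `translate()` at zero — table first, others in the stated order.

table();
translate([862, 343, 770]) ladder();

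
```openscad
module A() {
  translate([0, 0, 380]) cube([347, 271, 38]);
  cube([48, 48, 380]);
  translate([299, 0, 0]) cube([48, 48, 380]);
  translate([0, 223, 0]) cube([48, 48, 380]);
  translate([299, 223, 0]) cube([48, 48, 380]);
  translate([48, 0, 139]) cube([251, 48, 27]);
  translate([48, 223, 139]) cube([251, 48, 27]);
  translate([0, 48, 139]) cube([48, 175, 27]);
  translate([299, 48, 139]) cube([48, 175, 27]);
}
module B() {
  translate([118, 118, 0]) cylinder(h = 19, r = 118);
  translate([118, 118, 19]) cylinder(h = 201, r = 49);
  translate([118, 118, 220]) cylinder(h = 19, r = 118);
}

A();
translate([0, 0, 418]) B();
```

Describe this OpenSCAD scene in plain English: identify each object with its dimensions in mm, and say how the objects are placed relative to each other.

A is a four-legged stool. The seat is 347×271 mm, 38 mm thick, top at z = 418 mm. It stands on four square legs, each 48×48 mm in cross-section, from z = 0 to the seat underside, each flush with a corner of the seat. Four stretchers, 48 mm wide and 27 mm tall, connect adjacent legs with their undersides at z = 139 mm, each running between the inner faces of the legs it joins and aligned with the legs' outer faces on the other axis.

B is a spool: two coaxial disc flanges of radius 118 mm and thickness 19 mm, joined by a core cylinder of radius 49 mm and height 201 mm. The lower flange rests on z = 0 and the three cylinders share a vertical axis.

The spool is on top of the stool.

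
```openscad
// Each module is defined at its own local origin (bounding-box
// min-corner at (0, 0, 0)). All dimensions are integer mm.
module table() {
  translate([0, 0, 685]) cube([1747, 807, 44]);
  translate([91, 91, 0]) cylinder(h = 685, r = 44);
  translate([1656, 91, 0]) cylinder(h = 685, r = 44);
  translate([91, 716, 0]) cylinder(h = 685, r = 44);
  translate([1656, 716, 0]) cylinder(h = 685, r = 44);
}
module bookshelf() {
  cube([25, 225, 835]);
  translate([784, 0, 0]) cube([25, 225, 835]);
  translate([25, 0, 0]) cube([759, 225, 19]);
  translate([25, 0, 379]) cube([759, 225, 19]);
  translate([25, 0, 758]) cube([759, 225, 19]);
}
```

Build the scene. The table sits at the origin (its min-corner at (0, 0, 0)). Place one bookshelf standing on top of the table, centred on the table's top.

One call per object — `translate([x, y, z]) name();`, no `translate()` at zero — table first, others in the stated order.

table();
translate([469, 291, 729]) bookshelf();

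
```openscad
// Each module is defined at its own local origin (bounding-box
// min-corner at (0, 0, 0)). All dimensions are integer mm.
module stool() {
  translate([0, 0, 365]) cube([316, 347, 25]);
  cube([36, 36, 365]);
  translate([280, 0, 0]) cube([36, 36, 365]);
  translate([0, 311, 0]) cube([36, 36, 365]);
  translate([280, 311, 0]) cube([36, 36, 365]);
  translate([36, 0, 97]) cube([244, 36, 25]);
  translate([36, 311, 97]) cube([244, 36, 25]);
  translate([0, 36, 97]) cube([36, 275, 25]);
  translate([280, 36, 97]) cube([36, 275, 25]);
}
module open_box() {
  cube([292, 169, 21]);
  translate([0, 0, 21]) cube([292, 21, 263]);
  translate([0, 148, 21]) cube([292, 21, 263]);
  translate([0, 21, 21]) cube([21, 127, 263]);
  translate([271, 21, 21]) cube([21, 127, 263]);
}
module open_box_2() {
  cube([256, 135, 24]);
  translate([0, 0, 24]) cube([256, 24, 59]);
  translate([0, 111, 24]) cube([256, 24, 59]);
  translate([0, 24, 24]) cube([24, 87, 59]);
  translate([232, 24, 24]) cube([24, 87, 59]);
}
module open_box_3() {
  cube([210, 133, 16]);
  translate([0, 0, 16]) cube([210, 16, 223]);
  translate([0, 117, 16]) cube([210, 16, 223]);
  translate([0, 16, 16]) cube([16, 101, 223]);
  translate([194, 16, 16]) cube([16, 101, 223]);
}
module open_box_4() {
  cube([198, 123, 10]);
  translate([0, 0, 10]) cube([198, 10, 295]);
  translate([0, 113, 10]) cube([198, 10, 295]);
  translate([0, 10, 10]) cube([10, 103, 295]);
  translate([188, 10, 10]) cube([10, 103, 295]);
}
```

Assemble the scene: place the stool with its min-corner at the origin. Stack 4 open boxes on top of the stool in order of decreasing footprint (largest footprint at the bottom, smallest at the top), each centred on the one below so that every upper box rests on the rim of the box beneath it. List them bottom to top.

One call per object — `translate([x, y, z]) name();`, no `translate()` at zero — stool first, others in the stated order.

stool();
translate([12, 89, 390]) open_box();
translate([30, 106, 674]) open_box_2();
translate([53, 107, 757]) open_box_3();
translate([59, 112, 996]) open_box_4();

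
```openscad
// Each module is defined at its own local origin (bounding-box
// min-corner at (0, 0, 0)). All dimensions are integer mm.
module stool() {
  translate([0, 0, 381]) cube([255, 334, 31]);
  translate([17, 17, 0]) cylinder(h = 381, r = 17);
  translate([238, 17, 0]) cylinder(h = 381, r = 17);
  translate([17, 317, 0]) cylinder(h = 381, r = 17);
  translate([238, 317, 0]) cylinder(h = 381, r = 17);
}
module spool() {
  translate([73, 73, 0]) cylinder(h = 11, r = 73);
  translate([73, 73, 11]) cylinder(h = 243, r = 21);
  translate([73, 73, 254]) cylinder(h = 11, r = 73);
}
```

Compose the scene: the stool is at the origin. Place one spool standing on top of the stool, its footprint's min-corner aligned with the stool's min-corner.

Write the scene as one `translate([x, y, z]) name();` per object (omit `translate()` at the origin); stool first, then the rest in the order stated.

stool();
translate([0, 0, 412]) spool();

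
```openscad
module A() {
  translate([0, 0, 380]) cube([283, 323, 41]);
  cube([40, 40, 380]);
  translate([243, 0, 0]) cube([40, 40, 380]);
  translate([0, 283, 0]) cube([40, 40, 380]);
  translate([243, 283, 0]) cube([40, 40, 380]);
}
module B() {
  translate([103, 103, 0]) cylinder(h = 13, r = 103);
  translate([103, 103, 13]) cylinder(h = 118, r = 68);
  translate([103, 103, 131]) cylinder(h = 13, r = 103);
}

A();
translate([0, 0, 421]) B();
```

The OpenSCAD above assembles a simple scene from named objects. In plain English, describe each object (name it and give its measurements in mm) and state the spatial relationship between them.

A is a four-legged stool. The seat is a 283×323×41 mm slab whose top surface is at z = 421 mm; four square legs, each 40×40 mm in cross-section, run from the floor (z = 0) to the underside of the seat, each flush with a corner of the seat.

B is a spool: two coaxial disc flanges of radius 103 mm and thickness 13 mm, joined by a core cylinder of radius 68 mm and height 118 mm. The lower flange rests on z = 0 and the three cylinders share a vertical axis.

The spool is on top of the stool.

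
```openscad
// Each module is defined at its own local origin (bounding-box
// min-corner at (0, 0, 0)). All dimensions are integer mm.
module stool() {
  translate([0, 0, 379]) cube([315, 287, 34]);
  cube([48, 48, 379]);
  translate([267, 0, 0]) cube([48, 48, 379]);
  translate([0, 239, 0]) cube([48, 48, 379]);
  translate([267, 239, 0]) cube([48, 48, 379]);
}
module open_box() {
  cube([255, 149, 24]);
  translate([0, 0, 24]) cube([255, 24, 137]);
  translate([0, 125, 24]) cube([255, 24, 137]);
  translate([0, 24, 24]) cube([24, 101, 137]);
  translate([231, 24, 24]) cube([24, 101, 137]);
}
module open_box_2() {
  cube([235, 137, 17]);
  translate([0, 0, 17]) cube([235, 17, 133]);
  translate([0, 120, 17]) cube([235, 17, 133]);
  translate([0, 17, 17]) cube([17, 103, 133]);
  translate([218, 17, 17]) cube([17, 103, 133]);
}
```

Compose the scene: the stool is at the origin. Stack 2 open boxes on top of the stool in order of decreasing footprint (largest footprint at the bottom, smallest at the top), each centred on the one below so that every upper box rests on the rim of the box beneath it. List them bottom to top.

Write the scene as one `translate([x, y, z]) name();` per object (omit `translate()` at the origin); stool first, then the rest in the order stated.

stool();
translate([30, 69, 413]) open_box();
translate([40, 75, 574]) open_box_2();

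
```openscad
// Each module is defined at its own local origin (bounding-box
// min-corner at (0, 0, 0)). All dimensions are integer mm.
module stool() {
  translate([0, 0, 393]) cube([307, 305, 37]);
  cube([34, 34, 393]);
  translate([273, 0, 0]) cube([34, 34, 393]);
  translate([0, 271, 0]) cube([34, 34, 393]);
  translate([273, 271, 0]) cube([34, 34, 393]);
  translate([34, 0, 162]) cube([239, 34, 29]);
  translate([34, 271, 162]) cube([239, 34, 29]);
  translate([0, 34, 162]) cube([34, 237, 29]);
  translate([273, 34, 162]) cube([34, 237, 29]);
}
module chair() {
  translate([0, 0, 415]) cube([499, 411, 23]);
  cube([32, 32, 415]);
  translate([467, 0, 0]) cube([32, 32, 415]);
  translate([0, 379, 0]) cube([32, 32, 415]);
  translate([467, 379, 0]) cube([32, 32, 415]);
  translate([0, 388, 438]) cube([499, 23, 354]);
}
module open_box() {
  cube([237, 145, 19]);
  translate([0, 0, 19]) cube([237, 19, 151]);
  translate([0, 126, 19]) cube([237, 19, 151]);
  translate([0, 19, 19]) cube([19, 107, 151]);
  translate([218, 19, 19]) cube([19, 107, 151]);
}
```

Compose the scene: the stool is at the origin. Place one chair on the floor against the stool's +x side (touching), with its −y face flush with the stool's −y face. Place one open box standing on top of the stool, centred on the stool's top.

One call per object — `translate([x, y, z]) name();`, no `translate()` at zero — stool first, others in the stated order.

stool();
translate([307, 0, 0]) chair();
translate([35, 80, 430]) open_box();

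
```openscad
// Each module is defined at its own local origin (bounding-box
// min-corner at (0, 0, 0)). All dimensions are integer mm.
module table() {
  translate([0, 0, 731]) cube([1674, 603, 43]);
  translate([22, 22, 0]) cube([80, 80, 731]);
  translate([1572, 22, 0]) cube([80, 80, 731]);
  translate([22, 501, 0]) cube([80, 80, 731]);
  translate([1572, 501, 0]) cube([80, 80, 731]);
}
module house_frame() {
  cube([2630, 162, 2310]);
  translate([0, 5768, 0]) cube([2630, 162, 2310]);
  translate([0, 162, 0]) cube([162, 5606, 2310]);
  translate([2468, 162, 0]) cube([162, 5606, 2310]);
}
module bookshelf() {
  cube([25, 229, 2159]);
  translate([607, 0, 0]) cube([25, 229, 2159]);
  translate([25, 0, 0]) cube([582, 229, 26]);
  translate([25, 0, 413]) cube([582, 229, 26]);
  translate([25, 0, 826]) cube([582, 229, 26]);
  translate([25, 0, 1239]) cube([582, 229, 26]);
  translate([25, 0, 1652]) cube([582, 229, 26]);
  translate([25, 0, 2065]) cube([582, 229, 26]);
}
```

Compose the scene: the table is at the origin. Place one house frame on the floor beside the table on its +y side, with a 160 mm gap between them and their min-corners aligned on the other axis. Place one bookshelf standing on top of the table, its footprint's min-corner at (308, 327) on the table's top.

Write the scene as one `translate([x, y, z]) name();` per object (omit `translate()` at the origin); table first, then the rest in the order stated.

table();
translate([0, 763, 0]) house_frame();
translate([308, 327, 774]) bookshelf();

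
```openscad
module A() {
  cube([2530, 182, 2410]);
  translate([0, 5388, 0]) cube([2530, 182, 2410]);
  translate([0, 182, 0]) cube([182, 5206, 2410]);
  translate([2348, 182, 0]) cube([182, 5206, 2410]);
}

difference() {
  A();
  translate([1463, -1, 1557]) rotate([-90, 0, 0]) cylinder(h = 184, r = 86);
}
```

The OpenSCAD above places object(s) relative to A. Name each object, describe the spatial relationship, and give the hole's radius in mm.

The subtracted cylinder has r = 86 mm.

A is a house frame. The house frame has a circular hole through its front wall. The hole's radius is 86 mm.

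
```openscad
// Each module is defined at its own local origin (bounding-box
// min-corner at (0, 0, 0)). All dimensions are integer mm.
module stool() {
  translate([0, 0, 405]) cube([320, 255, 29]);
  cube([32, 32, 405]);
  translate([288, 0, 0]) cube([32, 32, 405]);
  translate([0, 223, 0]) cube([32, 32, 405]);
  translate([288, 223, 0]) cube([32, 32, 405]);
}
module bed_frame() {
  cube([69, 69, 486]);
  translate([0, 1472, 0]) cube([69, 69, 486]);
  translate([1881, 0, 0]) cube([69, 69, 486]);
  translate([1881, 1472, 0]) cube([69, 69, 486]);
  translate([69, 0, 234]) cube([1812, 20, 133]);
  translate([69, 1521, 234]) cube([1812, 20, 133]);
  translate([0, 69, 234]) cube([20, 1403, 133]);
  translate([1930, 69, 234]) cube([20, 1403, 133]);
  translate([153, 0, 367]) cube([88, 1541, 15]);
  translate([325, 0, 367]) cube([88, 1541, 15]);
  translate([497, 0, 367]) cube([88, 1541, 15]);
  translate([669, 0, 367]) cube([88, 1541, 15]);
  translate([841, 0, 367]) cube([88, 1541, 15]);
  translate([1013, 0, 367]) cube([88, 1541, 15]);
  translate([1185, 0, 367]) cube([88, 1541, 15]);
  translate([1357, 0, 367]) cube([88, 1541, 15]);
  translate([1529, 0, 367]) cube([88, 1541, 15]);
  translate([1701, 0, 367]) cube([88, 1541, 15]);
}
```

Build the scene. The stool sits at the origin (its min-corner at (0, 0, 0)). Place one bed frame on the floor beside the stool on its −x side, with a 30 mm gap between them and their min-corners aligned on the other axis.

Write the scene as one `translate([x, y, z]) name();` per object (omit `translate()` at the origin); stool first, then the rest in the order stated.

stool();
translate([-1980, 0, 0]) bed_frame();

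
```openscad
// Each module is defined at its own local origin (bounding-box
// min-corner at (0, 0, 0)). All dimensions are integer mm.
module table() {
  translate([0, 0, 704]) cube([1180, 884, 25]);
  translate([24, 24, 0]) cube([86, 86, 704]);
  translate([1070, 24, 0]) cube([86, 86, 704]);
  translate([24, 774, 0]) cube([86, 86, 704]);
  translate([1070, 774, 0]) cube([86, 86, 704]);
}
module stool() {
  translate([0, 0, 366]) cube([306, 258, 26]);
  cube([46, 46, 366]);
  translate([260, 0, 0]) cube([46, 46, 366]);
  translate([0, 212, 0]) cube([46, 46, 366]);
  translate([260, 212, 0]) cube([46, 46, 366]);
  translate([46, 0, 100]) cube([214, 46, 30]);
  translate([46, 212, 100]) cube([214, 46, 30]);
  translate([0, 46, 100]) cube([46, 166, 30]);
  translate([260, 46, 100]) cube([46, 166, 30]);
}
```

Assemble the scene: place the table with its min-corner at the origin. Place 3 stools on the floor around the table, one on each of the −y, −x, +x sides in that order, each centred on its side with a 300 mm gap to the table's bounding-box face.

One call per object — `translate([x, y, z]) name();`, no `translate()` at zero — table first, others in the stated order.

table();
translate([437, -558, 0]) stool();
translate([-606, 313, 0]) stool();
translate([1480, 313, 0]) stool();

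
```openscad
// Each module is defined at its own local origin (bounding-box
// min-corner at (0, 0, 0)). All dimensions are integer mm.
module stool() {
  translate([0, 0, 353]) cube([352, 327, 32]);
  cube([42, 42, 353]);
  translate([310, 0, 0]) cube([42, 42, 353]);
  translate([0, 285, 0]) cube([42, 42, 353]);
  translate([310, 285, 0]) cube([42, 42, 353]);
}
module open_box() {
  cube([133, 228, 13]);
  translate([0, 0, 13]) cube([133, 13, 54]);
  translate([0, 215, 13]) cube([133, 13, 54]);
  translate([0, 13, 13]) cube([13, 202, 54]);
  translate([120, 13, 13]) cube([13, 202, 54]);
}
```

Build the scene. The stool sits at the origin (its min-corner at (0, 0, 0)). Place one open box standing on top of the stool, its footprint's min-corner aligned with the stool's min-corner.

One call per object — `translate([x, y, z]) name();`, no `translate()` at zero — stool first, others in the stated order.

stool();
translate([0, 0, 385]) open_box();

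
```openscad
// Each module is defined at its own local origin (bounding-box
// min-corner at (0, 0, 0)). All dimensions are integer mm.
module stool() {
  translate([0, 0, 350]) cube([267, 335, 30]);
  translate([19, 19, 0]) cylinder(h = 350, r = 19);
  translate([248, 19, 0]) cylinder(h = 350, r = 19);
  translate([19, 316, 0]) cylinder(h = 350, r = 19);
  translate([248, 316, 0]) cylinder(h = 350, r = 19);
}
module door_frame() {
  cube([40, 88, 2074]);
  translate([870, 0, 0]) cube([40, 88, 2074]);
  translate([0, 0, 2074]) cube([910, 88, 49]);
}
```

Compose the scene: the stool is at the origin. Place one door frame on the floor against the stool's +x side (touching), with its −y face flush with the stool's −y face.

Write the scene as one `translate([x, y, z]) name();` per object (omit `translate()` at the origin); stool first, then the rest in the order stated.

stool();
translate([267, 0, 0]) door_frame();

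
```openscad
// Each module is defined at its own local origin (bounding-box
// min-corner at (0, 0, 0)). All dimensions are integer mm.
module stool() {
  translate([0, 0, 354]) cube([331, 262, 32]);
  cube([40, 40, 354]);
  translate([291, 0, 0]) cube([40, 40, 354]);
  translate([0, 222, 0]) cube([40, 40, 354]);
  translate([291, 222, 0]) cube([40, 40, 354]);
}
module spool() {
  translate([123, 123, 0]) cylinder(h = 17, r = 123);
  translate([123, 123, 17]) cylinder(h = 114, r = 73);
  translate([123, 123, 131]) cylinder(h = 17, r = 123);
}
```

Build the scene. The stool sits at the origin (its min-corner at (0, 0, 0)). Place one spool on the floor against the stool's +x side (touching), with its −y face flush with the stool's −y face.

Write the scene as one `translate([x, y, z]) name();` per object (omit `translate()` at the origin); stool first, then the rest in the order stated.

stool();
translate([331, 0, 0]) spool();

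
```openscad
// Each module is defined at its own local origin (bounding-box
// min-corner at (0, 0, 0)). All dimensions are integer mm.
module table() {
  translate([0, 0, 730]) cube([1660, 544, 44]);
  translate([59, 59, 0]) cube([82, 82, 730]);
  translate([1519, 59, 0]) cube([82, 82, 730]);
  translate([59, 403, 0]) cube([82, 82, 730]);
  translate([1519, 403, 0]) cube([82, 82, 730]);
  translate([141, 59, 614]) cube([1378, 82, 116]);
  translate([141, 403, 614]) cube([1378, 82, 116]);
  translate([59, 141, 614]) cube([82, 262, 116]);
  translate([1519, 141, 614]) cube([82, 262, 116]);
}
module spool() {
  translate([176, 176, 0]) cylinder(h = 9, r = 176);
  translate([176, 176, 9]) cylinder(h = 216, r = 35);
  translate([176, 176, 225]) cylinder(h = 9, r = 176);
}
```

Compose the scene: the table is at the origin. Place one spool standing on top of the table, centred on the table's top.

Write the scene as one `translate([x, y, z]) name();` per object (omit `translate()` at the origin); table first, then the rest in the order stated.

table();
translate([654, 96, 774]) spool();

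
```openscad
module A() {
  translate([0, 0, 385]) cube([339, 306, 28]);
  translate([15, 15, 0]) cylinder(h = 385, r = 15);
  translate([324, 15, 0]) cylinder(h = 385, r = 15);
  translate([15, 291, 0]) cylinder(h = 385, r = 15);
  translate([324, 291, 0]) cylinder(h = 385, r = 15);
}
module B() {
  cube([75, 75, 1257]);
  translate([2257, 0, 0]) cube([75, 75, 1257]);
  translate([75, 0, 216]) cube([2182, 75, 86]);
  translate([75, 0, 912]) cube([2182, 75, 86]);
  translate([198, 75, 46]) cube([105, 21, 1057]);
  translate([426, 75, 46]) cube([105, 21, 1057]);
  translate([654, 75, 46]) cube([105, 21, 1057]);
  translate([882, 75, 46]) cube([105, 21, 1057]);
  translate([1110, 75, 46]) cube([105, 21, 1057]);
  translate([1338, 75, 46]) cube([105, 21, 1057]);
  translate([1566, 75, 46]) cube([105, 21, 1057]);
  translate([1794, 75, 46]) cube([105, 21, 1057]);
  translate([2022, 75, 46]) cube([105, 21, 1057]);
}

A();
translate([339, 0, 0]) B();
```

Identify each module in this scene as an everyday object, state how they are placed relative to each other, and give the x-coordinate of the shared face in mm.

A is a stool. B is a fence section. The fence section is against the stool's +x side, with their −y faces flush. The x-coordinate of the shared face is 339 mm.

The stool's +x face and the fence section's −x face are both at x = 339 mm.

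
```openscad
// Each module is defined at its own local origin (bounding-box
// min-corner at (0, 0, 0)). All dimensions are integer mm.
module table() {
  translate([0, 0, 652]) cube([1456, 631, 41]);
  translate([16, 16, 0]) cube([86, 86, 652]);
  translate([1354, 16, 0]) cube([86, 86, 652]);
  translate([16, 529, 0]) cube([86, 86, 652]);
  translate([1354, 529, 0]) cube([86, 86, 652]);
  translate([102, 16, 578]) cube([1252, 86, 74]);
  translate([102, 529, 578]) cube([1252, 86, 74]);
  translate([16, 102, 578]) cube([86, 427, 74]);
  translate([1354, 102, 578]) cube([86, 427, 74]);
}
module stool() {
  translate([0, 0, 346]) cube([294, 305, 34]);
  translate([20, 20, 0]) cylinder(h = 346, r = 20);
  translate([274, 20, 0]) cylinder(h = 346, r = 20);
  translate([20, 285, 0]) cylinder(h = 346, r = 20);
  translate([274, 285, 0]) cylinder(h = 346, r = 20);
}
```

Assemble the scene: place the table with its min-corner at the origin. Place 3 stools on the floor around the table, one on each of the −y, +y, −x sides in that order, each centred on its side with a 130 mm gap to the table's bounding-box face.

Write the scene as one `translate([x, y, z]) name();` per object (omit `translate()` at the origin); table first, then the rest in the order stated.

table();
translate([581, -435, 0]) stool();
translate([581, 761, 0]) stool();
translate([-424, 163, 0]) stool();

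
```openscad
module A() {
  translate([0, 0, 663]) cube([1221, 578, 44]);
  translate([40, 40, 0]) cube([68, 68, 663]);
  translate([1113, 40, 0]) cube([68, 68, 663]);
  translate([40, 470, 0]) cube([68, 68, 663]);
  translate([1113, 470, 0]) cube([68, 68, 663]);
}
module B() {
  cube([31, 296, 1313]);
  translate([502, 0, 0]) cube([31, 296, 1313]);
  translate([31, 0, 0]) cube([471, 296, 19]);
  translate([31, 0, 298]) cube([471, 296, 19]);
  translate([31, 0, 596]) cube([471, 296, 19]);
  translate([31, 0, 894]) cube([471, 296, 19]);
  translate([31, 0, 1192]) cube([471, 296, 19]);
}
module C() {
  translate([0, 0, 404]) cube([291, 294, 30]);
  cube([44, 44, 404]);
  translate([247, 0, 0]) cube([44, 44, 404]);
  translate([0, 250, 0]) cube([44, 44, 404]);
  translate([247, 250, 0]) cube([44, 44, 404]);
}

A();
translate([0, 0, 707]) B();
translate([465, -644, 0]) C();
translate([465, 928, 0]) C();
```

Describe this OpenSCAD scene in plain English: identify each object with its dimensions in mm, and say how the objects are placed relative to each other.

A is a table with a 1221×578 mm rectangular top, 44 mm thick, top surface at z = 707 mm, supported by four 68×68 mm square legs, each inset 40 mm from the nearest pair of top edges, running from the floor.

B is an open bookshelf. Two side panels, each 31 mm thick, 296 mm deep and 1313 mm tall, stand 533 mm apart (outside-to-outside). Between them sit 5 shelves, each 19 mm thick and 296 mm deep, spanning the full gap between the sides. The bottom shelf rests on the floor (its underside at z = 0) and the clear gap between one shelf's top and the next shelf's underside is 279 mm.

C is a simple wooden stool: a rectangular seat 291 mm (x) by 294 mm (y), 30 mm thick, top face at z = 434 mm, on four square legs, each 44×44 mm in cross-section. The legs rest on z = 0, each flush with a corner of the seat.

The bookshelf is on top of the table. Two stools sit around the table at the −y, +y sides.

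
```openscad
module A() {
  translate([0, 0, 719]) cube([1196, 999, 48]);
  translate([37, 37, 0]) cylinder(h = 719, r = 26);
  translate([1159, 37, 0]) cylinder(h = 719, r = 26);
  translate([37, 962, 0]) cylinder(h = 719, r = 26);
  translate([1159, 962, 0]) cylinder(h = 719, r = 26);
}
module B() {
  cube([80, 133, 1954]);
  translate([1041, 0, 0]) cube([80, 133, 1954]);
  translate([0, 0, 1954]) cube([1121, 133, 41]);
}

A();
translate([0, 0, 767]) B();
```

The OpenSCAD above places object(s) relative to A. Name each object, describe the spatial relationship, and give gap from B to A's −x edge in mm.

The door frame's min-x is at 0; the table's min-x is 0; gap = 0 mm.

A is a table. B is a door frame. The door frame is on top of the table. The gap from the door frame to the table's −x edge is 0 mm.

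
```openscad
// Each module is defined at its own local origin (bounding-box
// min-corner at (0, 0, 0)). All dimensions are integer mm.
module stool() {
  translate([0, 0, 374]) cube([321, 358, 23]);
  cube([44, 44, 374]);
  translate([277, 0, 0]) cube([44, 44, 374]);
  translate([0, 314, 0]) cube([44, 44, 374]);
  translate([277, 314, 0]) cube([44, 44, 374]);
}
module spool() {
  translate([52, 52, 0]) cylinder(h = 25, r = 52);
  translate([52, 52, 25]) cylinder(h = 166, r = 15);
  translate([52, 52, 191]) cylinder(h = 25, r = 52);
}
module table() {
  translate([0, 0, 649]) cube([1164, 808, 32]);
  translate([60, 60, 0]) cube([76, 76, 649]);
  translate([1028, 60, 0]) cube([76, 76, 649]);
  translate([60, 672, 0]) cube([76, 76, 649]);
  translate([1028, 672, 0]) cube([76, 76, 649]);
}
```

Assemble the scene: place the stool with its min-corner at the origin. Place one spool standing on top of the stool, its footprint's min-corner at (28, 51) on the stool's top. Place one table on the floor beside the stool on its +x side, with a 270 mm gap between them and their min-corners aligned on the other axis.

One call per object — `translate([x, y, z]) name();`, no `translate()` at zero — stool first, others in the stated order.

stool();
translate([28, 51, 397]) spool();
translate([591, 0, 0]) table();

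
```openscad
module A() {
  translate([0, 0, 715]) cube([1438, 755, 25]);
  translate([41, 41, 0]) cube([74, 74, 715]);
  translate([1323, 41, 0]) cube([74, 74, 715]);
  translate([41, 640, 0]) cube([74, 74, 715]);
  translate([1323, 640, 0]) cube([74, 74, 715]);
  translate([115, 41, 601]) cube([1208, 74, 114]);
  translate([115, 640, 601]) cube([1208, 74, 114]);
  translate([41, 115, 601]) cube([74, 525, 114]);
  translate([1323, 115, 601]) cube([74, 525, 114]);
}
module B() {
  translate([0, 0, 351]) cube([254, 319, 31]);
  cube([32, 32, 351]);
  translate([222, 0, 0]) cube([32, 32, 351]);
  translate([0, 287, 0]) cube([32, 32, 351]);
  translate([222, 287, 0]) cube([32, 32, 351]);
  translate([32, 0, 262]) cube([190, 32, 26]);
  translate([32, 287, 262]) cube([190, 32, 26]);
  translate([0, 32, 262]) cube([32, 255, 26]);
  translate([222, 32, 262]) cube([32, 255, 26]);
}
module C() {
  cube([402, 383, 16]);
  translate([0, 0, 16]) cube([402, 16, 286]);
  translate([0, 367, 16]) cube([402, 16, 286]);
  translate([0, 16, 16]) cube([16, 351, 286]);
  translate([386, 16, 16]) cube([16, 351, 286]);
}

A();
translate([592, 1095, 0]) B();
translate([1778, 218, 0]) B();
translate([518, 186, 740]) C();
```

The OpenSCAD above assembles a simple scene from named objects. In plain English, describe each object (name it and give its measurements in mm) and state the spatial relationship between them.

A is a table: top 1438 mm (x) × 755 mm (y), 25 mm thick, upper face at z = 740 mm, on four 74×74 mm square legs, each inset 41 mm from the nearest pair of top edges, running from z = 0 to the bottom of the top. Four apron rails, 74 mm thick and 114 mm tall, run between adjacent legs with their top edges flush with the underside of the top and their outer faces flush with the legs' outer faces.

B is a simple wooden stool: a rectangular seat 254 mm (x) by 319 mm (y), 31 mm thick, top face at z = 382 mm, on four square legs, each 32×32 mm in cross-section. The legs rest on z = 0, each flush with a corner of the seat. Four stretchers, 32 mm wide and 26 mm tall, connect adjacent legs with their undersides at z = 262 mm, each running between the inner faces of the legs it joins and aligned with the legs' outer faces on the other axis.

C is an open storage box with external size 402×383×302 mm and wall thickness 16 mm (the base is also 16 mm thick). The base covers the whole footprint; the four walls stand on the base, with the y-facing walls full-width and the x-facing walls fitting between their inner faces.

Two stools sit around the table at the +y, +x sides. The open box is on top of the table, centred.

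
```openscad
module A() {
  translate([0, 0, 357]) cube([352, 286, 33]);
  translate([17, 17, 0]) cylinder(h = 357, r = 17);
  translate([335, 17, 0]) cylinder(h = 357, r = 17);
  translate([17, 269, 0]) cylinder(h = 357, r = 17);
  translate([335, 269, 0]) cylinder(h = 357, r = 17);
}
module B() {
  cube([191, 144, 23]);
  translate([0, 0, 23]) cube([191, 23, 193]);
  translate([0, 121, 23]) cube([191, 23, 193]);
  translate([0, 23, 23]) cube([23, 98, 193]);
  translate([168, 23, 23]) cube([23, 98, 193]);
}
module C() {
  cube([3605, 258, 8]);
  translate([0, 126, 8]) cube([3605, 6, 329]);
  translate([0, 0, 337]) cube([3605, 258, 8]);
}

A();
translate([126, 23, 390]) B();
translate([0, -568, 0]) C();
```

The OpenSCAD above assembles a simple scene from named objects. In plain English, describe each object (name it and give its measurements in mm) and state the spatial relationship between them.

A is a four-legged stool. The seat is 352×286 mm, 33 mm thick, top at z = 390 mm. It stands on four round legs, each 34 mm in diameter, from z = 0 to the seat underside, each leg's axis is inset half a diameter from the nearest pair of seat edges (so the leg's bounding box is flush with the corner).

B is an open-topped rectangular box: outside dimensions 191×144×216 mm, with a uniform wall and base thickness of 23 mm. The base is a full 191×144 slab on the floor; four walls sit on top of the base. The front and back walls (the −y and +y sides) span the full width; the two side walls fit between them.

C is an I-beam lying along x, 3605 mm long. Overall section height 345 mm. Two flanges 258 mm wide (y) and 8 mm thick, one on the floor and one at the top; a web 6 mm thick runs between them, centred on the flange width.

The open box is on top of the stool. The I-beam is on the floor beside the stool on its −y side.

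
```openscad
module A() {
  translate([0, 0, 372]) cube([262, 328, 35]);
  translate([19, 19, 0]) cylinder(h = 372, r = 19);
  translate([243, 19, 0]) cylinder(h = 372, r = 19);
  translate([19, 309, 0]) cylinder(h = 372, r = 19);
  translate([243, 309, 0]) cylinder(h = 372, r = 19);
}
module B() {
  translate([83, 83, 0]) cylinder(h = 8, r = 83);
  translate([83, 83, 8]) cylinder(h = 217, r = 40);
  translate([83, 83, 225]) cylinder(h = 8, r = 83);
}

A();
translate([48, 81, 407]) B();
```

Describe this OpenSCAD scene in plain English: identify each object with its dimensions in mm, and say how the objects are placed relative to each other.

A is a simple wooden stool: a rectangular seat 262 mm (x) by 328 mm (y), 35 mm thick, top face at z = 407 mm, on four round legs, each 38 mm in diameter. The legs rest on z = 0, each leg's axis is inset half a diameter from the nearest pair of seat edges (so the leg's bounding box is flush with the corner).

B is a spool: two coaxial disc flanges of radius 83 mm and thickness 8 mm, joined by a core cylinder of radius 40 mm and height 217 mm. The lower flange rests on z = 0 and the three cylinders share a vertical axis.

The spool is on top of the stool, centred.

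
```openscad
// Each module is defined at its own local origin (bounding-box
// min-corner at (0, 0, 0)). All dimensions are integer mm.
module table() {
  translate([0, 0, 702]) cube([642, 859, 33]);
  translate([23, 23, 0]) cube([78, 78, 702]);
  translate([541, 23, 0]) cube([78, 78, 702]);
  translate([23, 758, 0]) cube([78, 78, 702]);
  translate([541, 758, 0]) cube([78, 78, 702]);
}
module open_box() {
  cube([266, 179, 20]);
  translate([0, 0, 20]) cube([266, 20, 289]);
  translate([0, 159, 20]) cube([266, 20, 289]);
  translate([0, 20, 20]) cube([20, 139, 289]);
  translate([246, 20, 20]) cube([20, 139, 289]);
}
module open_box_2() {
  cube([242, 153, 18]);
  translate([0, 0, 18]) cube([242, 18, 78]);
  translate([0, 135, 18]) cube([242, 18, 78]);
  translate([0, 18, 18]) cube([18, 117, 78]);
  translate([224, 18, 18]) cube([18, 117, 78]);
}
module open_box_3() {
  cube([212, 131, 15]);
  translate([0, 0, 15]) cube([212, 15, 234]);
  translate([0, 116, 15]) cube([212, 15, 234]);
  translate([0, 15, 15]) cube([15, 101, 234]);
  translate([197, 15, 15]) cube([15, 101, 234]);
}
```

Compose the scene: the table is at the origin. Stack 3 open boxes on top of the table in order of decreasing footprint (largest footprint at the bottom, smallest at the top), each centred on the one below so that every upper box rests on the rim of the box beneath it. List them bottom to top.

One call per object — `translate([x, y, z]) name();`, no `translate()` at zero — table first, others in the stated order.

table();
translate([188, 340, 735]) open_box();
translate([200, 353, 1044]) open_box_2();
translate([215, 364, 1140]) open_box_3();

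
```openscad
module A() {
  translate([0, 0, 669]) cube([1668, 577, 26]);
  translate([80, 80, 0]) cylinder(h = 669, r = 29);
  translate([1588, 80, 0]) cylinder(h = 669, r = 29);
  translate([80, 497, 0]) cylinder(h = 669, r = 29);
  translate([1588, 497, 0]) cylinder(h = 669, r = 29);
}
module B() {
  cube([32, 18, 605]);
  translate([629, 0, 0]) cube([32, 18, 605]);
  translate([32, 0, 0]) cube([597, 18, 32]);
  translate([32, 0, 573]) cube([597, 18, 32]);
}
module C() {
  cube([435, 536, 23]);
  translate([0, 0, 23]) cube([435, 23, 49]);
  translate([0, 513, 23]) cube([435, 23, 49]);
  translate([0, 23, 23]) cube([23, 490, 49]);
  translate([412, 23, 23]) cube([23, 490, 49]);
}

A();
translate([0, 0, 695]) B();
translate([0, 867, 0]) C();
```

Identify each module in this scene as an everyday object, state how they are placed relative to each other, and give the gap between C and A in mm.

A is a table. B is a picture frame. C is an open box. The picture frame is on top of the table. The open box is on the floor beside the table on its +y side. The gap between the open box and the table is 290 mm.

The open box's nearest face is 290 mm from the table's +y face.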